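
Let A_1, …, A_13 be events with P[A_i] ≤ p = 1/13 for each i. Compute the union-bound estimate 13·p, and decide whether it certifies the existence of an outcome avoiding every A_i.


Union bound: P[∪_{i=1}^{13} A_i] ≤ Σ_i P[A_i] ≤ 13·p = 13·(1/13) = 1.
Numerically: 1 ≈ 1.000.
Is 1 < 1? NO.
Since the bound 1 is ≥ 1, the union bound is uninformative here; it does NOT by itself certify existence.

13·p = 1 ≈ 1.000; existence NOT certified by the union bound.


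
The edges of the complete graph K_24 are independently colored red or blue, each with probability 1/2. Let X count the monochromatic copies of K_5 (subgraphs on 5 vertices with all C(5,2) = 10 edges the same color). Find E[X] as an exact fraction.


Let X = Σ_S X_S over the C(24, 5) = 42504 subsets S of size 5, where X_S = 1 if the K_5 on S is monochromatic.
For a fixed S, the K_5 on S has C(5, 2) = 10 edges. P[all 10 edges red] = (1/2)^10, and likewise for blue, so P[monochromatic] = 2·(1/2)^10 = 2^{1 − 10} = 1/512.
Summing: E[X] = C(24, 5) · 2^{1 − 10} = 42504 · 1/512 = 5313/64.
Numerically: E[X] ≈ 83.0156.

E[X] = C(24,5)·2^(1−C(5,2)) = 5313/64 ≈ 83.0156.


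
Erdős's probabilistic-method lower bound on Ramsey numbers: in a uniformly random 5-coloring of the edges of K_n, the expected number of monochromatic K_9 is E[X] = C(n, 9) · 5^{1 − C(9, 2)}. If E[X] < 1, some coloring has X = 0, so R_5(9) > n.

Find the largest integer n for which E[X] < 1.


We need C(n, 9) · 5^{1 − 36} < 1, i.e. C(n, 9) < 5^{36 − 1} = 2910383045673370361328125.
Check values of n near the boundary:
  n = 2166: C(2166, 9) = 2844037944203015677277940; 2844037944203015677277940 < 2910383045673370361328125? YES
  n = 2167: C(2167, 9) = 2855899084841489792706810; 2855899084841489792706810 < 2910383045673370361328125? YES
  n = 2168: C(2168, 9) = 2867804175977929537095120; 2867804175977929537095120 < 2910383045673370361328125? YES
  n = 2169: C(2169, 9) = 2879753360044504243499683; 2879753360044504243499683 < 2910383045673370361328125? YES
  n = 2170: C(2170, 9) = 2891746779868845075610510; 2891746779868845075610510 < 2910383045673370361328125? YES
  n = 2171: C(2171, 9) = 2903784578674959601827205; 2903784578674959601827205 < 2910383045673370361328125? YES
  n = 2172: C(2172, 9) = 2915866900084148060642020; 2915866900084148060642020 < 2910383045673370361328125? NO
  n = 2173: C(2173, 9) = 2927993888115921319674265; 2927993888115921319674265 < 2910383045673370361328125? NO
  n = 2174: C(2174, 9) = 2940165687188920530702934; 2940165687188920530702934 < 2910383045673370361328125? NO
The largest n with C(n, 9) < 2910383045673370361328125 is n = 2171 (where E[X] = 580756915734991920365441/582076609134674072265625 ≈ 0.997733). Hence R_5(9) > 2171, i.e. R_5(9) ≥ 2172.

Largest n = 2171; hence R_5(9) > 2171.


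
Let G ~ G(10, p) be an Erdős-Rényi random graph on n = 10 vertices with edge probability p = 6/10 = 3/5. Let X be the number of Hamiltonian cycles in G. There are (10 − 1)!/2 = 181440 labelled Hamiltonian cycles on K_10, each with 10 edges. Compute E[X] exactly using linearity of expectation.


K_10 has (10 − 1)!/2 = 181440 labelled Hamiltonian cycles.
For each such Hamiltonian cycle H, let X_H = 1 if all 10 edges of H are present in G. Then P[X_H = 1] = p^{10} = (3/5)^{10} = 59049/9765625.
By linearity of expectation: E[X] = Σ_H E[X_H] = 181440 · p^{10} = 181440 · 59049/9765625 = 2142770112/1953125.
Numerically: E[X] ≈ 1.1e+03.

E[X] = 181440 · (3/5)^{10} = 2142770112/1953125 ≈ 1.1e+03.


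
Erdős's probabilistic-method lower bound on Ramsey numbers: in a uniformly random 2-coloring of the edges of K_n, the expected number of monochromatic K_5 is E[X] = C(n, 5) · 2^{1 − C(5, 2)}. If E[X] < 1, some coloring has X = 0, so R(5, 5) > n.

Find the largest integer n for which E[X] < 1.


We need C(n, 5) · 2^{1 − 10} < 1, i.e. C(n, 5) < 2^{10 − 1} = 512.
Check values of n near the boundary:
  n = 9: C(9, 5) = 126; 126 < 512? YES
  n = 10: C(10, 5) = 252; 252 < 512? YES
  n = 11: C(11, 5) = 462; 462 < 512? YES
  n = 12: C(12, 5) = 792; 792 < 512? NO
The largest n with C(n, 5) < 512 is n = 11 (where E[X] = 231/256 ≈ 0.9023438). Hence R(5, 5) > 11, i.e. R(5, 5) ≥ 12.

Largest n = 11; hence R(5, 5) > 11.


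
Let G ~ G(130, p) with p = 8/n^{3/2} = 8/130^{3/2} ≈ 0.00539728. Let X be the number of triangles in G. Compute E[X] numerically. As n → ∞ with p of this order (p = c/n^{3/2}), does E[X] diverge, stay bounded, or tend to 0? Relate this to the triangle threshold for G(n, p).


Number of potential triangles: C(130, 3) = 357760.
Each occurs with probability p³ ≈ (0.00539728)³ ≈ 1.57226185e-07.
By linearity: E[X] = C(130, 3)·p³ ≈ 357760 · 1.57226185e-07 ≈ 0.056249.
Since α = 3/2 > 1, p = c/n^{3/2} = o(1/n) is below the triangle threshold p ~ 1/n. Asymptotically E[X] ~ (c³/6)·n^{3(1−α)} = (8³/6)·n^{-1.5} → 0, so by Markov's inequality G has no triangles w.h.p.

E[X] ≈ 0.056249; in regime p = Θ(1/n^{3/2}) E[X] tends to 0 (below the triangle threshold p ~ 1/n).


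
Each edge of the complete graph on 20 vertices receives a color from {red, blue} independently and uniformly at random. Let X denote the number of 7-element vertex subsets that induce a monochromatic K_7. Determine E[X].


Let X = Σ_S X_S over the C(20, 7) = 77520 subsets S of size 7, where X_S = 1 if the K_7 on S is monochromatic.
For a fixed S, the K_7 on S has C(7, 2) = 21 edges. P[all 21 edges red] = (1/2)^21, and likewise for blue, so P[monochromatic] = 2·(1/2)^21 = 2^{1 − 21} = 1/1048576.
By linearity: E[X] = C(20, 7) · 2^{1 − 21} = 77520 · 1/1048576 = 4845/65536.
Numerically: E[X] ≈ 0.074.

E[X] = C(20,7)·2^(1−C(7,2)) = 4845/65536 ≈ 0.074.


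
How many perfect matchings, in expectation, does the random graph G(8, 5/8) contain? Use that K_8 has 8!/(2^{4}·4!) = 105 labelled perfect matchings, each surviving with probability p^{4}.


K_8 has 8!/(2^{4}·4!) = 105 labelled perfect matchings.
For each such perfect matching H, let X_H = 1 if all 4 edges of H are present in G. Then P[X_H = 1] = p^{4} = (5/8)^{4} = 625/4096.
By linearity: E[X] = Σ_H E[X_H] = 105 · p^{4} = 105 · 625/4096 = 65625/4096.
Numerically: E[X] ≈ 16.022.

E[X] = 105 · (5/8)^{4} = 65625/4096 ≈ 16.022.


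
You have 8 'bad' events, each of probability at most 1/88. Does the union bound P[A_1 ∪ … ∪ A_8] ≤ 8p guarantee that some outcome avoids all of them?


Union bound: P[∪_{i=1}^{8} A_i] ≤ Σ_i P[A_i] ≤ 8·p = 8·(1/88) = 1/11.
Numerically: 1/11 ≈ 0.09091.
Is 1/11 < 1? YES.
Since P[∪ A_i] ≤ 1/11 < 1, the complement has P[∩ A_i^c] ≥ 1 − 1/11 = 10/11 > 0, so some outcome avoids every A_i.

8·p = 1/11 ≈ 0.09091; existence CERTIFIED by the union bound.


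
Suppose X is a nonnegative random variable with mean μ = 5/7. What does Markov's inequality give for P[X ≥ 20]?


μ = E[X] = 5/7, a = 20.
Markov: P[X ≥ 20] ≤ μ/a = (5/7)/20 = 1/28.
Numerically: ≈ 0.0357.
(Since a = 20 > μ = 0.7143, the bound 1/28 is < 1 and informative.)

P[X ≥ 20] ≤ 1/28 ≈ 0.0357.


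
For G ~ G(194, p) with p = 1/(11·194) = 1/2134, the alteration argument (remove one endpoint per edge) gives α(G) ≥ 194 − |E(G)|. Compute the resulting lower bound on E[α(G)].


E[|E(G)|] = C(194, 2)·p = 18721 · (1/2134) = 193/22.
E[α(G)] ≥ n − E[|E(G)|] = 194 − 193/22 = 4075/22.
Numerically: ≈ 185.227.
(This is only a lower bound; the true E[α(G)] may be larger.)

E[α(G)] ≥ 4075/22 ≈ 185.227.


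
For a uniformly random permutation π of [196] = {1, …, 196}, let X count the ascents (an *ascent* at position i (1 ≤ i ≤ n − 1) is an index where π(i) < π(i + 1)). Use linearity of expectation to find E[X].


Write X = Σ X_I over i = 1, …, 195, with X_I the indicator of one ascent.
There are 195 indicators.
For each fixed i, the pair (π(i), π(i+1)) is a uniformly random ordered pair of distinct values from {1, …, 196}; by symmetry P[π(i) < π(i+1)] = 1/2.
By linearity: E[X] = 195 · (1/2) = (196 − 1) · (1/2) = 195/2 ≈ 97.500.

E[X] = 195/2 = 97.500.


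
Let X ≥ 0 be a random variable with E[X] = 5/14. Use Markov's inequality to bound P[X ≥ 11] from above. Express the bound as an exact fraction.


μ = E[X] = 5/14, a = 11.
Markov: P[X ≥ 11] ≤ μ/a = (5/14)/11 = 5/154.
Numerically: ≈ 0.0325.
(Since a = 11 > μ = 0.3571, the bound 5/154 is < 1 and informative.)

P[X ≥ 11] ≤ 5/154 ≈ 0.0325.


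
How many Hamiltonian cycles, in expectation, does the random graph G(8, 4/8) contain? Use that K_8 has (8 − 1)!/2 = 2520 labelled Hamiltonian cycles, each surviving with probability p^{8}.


K_8 has (8 − 1)!/2 = 2520 labelled Hamiltonian cycles.
For each such Hamiltonian cycle H, let X_H = 1 if all 8 edges of H are present in G. Then P[X_H = 1] = p^{8} = (1/2)^{8} = 1/256.
Summing the indicators: E[X] = Σ_H E[X_H] = 2520 · p^{8} = 2520 · 1/256 = 315/32.
Numerically: E[X] ≈ 9.844.

E[X] = 2520 · (1/2)^{8} = 315/32 ≈ 9.844.


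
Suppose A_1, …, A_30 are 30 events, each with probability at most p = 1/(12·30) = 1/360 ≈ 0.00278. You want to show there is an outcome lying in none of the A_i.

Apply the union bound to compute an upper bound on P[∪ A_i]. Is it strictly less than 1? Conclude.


Union bound: P[∪_{i=1}^{30} A_i] ≤ Σ_i P[A_i] ≤ 30·p = 30·(1/360) = 1/12.
Numerically: 1/12 ≈ 0.08333.
Is 1/12 < 1? YES.
Since P[∪ A_i] ≤ 1/12 < 1, the complement has P[∩ A_i^c] ≥ 1 − 1/12 = 11/12 > 0, so some outcome avoids every A_i.

30·p = 1/12 ≈ 0.08333; existence CERTIFIED by the union bound.


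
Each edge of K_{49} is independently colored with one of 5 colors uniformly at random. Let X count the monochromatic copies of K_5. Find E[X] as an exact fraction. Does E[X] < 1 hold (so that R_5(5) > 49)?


E[X] = C(49, 5) · 5^{1 − 10} = 1906884 · 5^{−9} = 1906884/1953125.
As a reduced fraction: E[X] = 1906884/1953125 ≈ 0.976.
Is E[X] < 1? YES.
Since E[X] < 1, there exists a 5-coloring of K_{49} with no monochromatic K_5; hence R_5(5) > 49.

E[X] = 1906884/1953125 ≈ 0.976; E[X] < 1, so R_5(5) > 49.


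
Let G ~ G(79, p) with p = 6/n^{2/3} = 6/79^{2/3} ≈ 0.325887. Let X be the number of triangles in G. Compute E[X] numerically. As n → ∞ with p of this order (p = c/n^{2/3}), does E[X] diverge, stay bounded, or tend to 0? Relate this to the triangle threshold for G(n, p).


Number of potential triangles: C(79, 3) = 79079.
Each occurs with probability p³ ≈ (0.325887)³ ≈ 3.46098382e-02.
By linearity: E[X] = C(79, 3)·p³ ≈ 79079 · 3.46098382e-02 ≈ 2736.911392.
Since α = 2/3 < 1, p = c/n^{2/3} ≫ 1/n is above the triangle threshold p ~ 1/n. Asymptotically E[X] ~ (c³/6)·n^{3(1−α)} = (6³/6)·n^{1} → ∞; triangles are abundant w.h.p.

E[X] ≈ 2736.911392; in regime p = Θ(1/n^{2/3}) E[X] diverges (above the triangle threshold p ~ 1/n).


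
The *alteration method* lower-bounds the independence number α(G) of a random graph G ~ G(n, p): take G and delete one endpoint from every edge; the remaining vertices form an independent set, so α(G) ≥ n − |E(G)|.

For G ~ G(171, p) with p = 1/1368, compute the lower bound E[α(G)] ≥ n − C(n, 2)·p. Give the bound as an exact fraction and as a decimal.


E[|E(G)|] = C(171, 2)·p = 14535 · (1/1368) = 85/8.
E[α(G)] ≥ n − E[|E(G)|] = 171 − 85/8 = 1283/8.
Numerically: ≈ 160.37500.
(This is only a lower bound; the true E[α(G)] may be larger.)

E[α(G)] ≥ 1283/8 ≈ 160.37500.


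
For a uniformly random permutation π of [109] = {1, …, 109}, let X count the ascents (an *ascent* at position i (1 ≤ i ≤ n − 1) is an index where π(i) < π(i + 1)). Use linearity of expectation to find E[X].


Write X = Σ X_I over i = 1, …, 108, with X_I the indicator of one ascent.
There are 108 indicators.
For each fixed i, the pair (π(i), π(i+1)) is a uniformly random ordered pair of distinct values from {1, …, 109}; by symmetry P[π(i) < π(i+1)] = 1/2.
By linearity: E[X] = 108 · (1/2) = (109 − 1) · (1/2) = 54 ≈ 54.000.

E[X] = 54 = 54.000.


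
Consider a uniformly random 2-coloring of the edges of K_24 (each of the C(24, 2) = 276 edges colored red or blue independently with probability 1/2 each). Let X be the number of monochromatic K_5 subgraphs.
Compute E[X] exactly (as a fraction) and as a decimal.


Let X = Σ_S X_S over the C(24, 5) = 42504 subsets S of size 5, where X_S = 1 if the K_5 on S is monochromatic.
For a fixed S, the K_5 on S has C(5, 2) = 10 edges. P[all 10 edges red] = (1/2)^10, and likewise for blue, so P[monochromatic] = 2·(1/2)^10 = 2^{1 − 10} = 1/512.
By linearity: E[X] = C(24, 5) · 2^{1 − 10} = 42504 · 1/512 = 5313/64.
Numerically: E[X] ≈ 83.016.

E[X] = C(24,5)·2^(1−C(5,2)) = 5313/64 ≈ 83.016.


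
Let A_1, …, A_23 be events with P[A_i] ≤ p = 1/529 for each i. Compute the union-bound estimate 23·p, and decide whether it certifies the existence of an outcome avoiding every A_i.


Union bound: P[∪_{i=1}^{23} A_i] ≤ Σ_i P[A_i] ≤ 23·p = 23·(1/529) = 1/23.
Numerically: 1/23 ≈ 0.043.
Is 1/23 < 1? YES.
Since P[∪ A_i] ≤ 1/23 < 1, the complement has P[∩ A_i^c] ≥ 1 − 1/23 = 22/23 > 0, so some outcome avoids every A_i.

23·p = 1/23 ≈ 0.043; existence CERTIFIED by the union bound.


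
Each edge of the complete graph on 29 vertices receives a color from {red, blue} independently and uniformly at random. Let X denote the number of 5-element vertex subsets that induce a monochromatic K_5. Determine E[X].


Let X = Σ_S X_S over the C(29, 5) = 118755 subsets S of size 5, where X_S = 1 if the K_5 on S is monochromatic.
For a fixed S, the K_5 on S has C(5, 2) = 10 edges. P[all 10 edges red] = (1/2)^10, and likewise for blue, so P[monochromatic] = 2·(1/2)^10 = 2^{1 − 10} = 1/512.
By linearity: E[X] = C(29, 5) · 2^{1 − 10} = 118755 · 1/512 = 118755/512.
Numerically: E[X] ≈ 231.94336.

E[X] = C(29,5)·2^(1−C(5,2)) = 118755/512 ≈ 231.94336.


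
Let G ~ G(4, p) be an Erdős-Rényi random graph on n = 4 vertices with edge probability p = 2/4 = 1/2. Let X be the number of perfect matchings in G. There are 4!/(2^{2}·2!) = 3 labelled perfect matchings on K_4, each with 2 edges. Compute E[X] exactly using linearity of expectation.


K_4 has 4!/(2^{2}·2!) = 3 labelled perfect matchings.
For each such perfect matching H, let X_H = 1 if all 2 edges of H are present in G. Then P[X_H = 1] = p^{2} = (1/2)^{2} = 1/4.
By linearity: E[X] = Σ_H E[X_H] = 3 · p^{2} = 3 · 1/4 = 3/4.
Numerically: E[X] ≈ 0.75.

E[X] = 3 · (1/2)^{2} = 3/4 ≈ 0.75.


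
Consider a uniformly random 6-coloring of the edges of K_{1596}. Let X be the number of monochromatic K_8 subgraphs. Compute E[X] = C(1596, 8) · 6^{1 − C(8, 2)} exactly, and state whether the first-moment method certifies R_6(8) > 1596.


E[X] = C(1596, 8) · 6^{1 − 28} = 1025915067760710553965 · 6^{−27} = 1025915067760710553965/1023490369077469249536.
As a reduced fraction: E[X] = 37996854361507798295/37907050706572935168 ≈ 1.0023690.
Is E[X] < 1? NO.
Since E[X] ≥ 1, the first-moment bound is inconclusive at n = 1596; it does NOT by itself certify R_6(8) > 1596.

E[X] = 37996854361507798295/37907050706572935168 ≈ 1.0023690; E[X] ≥ 1; first-moment method inconclusive here.


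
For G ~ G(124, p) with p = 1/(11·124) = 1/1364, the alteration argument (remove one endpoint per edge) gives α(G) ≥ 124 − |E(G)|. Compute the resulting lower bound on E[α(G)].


E[|E(G)|] = C(124, 2)·p = 7626 · (1/1364) = 123/22.
E[α(G)] ≥ n − E[|E(G)|] = 124 − 123/22 = 2605/22.
Numerically: ≈ 118.40909.
(This is only a lower bound; the true E[α(G)] may be larger.)

E[α(G)] ≥ 2605/22 ≈ 118.40909.


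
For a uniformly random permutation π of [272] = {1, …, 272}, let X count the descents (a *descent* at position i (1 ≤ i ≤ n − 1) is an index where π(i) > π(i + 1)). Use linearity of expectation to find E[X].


Write X = Σ X_I over i = 1, …, 271, with X_I the indicator of one descent.
There are 271 indicators.
For each fixed i, the pair (π(i), π(i+1)) is a uniformly random ordered pair of distinct values from {1, …, 272}; by symmetry P[π(i) > π(i+1)] = 1/2.
By linearity: E[X] = 271 · (1/2) = (272 − 1) · (1/2) = 271/2 ≈ 135.500.

E[X] = 271/2 = 135.500.


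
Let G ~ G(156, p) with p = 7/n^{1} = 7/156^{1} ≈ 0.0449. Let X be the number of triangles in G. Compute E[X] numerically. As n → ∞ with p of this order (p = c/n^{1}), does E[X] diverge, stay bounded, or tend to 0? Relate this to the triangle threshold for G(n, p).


Number of potential triangles: C(156, 3) = 620620.
Each occurs with probability p³ ≈ (0.0449)³ ≈ 9.03484e-05.
By linearity: E[X] = C(156, 3)·p³ ≈ 620620 · 9.03484e-05 ≈ 56.072.
Here α = 1, so p = 7/n is exactly at the triangle threshold p ~ 1/n. Asymptotically E[X] → c³/6 = 7³/6 = 343/6 ≈ 57.167, a bounded constant. In this regime the triangle count is asymptotically Poisson(c³/6).

E[X] ≈ 56.072; in regime p = Θ(1/n^{1}) E[X] stays bounded (at the triangle threshold p ~ 1/n).


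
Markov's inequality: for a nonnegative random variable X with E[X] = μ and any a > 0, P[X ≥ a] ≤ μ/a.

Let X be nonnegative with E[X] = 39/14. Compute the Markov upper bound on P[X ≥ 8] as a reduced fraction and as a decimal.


μ = E[X] = 39/14, a = 8.
Markov: P[X ≥ 8] ≤ μ/a = (39/14)/8 = 39/112.
Numerically: ≈ 0.3482.
(Since a = 8 > μ = 2.7857, the bound 39/112 is < 1 and informative.)

P[X ≥ 8] ≤ 39/112 ≈ 0.3482.


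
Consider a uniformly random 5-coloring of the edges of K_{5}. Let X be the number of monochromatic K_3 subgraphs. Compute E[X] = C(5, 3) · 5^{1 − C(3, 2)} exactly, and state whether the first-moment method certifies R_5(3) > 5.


E[X] = C(5, 3) · 5^{1 − 3} = 10 · 5^{−2} = 10/25.
As a reduced fraction: E[X] = 2/5 ≈ 0.400000.
Is E[X] < 1? YES.
Since E[X] < 1, there exists a 5-coloring of K_{5} with no monochromatic K_3; hence R_5(3) > 5.

E[X] = 2/5 ≈ 0.400000; E[X] < 1, so R_5(3) > 5.


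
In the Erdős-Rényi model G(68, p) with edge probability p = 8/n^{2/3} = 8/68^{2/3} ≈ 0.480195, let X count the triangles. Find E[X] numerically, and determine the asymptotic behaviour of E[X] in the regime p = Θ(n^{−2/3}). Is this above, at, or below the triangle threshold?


Number of potential triangles: C(68, 3) = 50116.
Each occurs with probability p³ ≈ (0.480195)³ ≈ 1.10726644e-01.
By linearity: E[X] = C(68, 3)·p³ ≈ 50116 · 1.10726644e-01 ≈ 5549.176471.
Since α = 2/3 < 1, p = c/n^{2/3} ≫ 1/n is above the triangle threshold p ~ 1/n. Asymptotically E[X] ~ (c³/6)·n^{3(1−α)} = (8³/6)·n^{1} → ∞; triangles are abundant w.h.p.

E[X] ≈ 5549.176471; in regime p = Θ(1/n^{2/3}) E[X] diverges (above the triangle threshold p ~ 1/n).


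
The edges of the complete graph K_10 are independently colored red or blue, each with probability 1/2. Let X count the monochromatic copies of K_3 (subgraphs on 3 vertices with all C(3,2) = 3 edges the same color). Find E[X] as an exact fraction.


Let X = Σ_S X_S over the C(10, 3) = 120 subsets S of size 3, where X_S = 1 if the K_3 on S is monochromatic.
For a fixed S, the K_3 on S has C(3, 2) = 3 edges. P[all 3 edges red] = (1/2)^3, and likewise for blue, so P[monochromatic] = 2·(1/2)^3 = 2^{1 − 3} = 1/4.
By linearity of expectation: E[X] = C(10, 3) · 2^{1 − 3} = 120 · 1/4 = 30.
Numerically: E[X] ≈ 30.000.

E[X] = C(10,3)·2^(1−C(3,2)) = 30 ≈ 30.000.


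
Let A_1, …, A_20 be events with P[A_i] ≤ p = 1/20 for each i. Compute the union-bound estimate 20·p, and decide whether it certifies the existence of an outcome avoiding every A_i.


Union bound: P[∪_{i=1}^{20} A_i] ≤ Σ_i P[A_i] ≤ 20·p = 20·(1/20) = 1.
Numerically: 1 ≈ 1.00000.
Is 1 < 1? NO.
Since the bound 1 is ≥ 1, the union bound is uninformative here; it does NOT by itself certify existence.

20·p = 1 ≈ 1.00000; existence NOT certified by the union bound.


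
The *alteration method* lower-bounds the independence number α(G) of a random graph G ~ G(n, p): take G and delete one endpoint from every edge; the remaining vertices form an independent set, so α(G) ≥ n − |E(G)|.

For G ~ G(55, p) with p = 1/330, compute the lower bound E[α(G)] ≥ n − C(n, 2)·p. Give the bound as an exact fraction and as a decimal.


E[|E(G)|] = C(55, 2)·p = 1485 · (1/330) = 9/2.
E[α(G)] ≥ n − E[|E(G)|] = 55 − 9/2 = 101/2.
Numerically: ≈ 50.5000.
(This is only a lower bound; the true E[α(G)] may be larger.)

E[α(G)] ≥ 101/2 ≈ 50.5000.


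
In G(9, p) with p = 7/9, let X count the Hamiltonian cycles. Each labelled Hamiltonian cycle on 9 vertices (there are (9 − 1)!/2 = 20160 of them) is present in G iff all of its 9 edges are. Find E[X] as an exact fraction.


K_9 has (9 − 1)!/2 = 20160 labelled Hamiltonian cycles.
For each such Hamiltonian cycle H, let X_H = 1 if all 9 edges of H are present in G. Then P[X_H = 1] = p^{9} = (7/9)^{9} = 40353607/387420489.
By linearity: E[X] = Σ_H E[X_H] = 20160 · p^{9} = 20160 · 40353607/387420489 = 90392079680/43046721.
Numerically: E[X] ≈ 2099.9.

E[X] = 20160 · (7/9)^{9} = 90392079680/43046721 ≈ 2099.9.


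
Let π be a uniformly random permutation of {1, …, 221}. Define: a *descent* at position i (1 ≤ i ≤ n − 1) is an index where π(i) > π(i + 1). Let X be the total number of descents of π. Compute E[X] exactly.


Write X = Σ X_I over i = 1, …, 220, with X_I the indicator of one descent.
There are 220 indicators.
For each fixed i, the pair (π(i), π(i+1)) is a uniformly random ordered pair of distinct values from {1, …, 221}; by symmetry P[π(i) > π(i+1)] = 1/2.
By linearity: E[X] = 220 · (1/2) = (221 − 1) · (1/2) = 110 ≈ 110.00000.

E[X] = 110 = 110.00000.


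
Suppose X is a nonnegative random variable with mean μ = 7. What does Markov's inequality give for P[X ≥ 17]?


μ = E[X] = 7, a = 17.
Markov: P[X ≥ 17] ≤ μ/a = (7)/17 = 7/17.
Numerically: ≈ 0.41176.
(Since a = 17 > μ = 7.00000, the bound 7/17 is < 1 and informative.)

P[X ≥ 17] ≤ 7/17 ≈ 0.41176.


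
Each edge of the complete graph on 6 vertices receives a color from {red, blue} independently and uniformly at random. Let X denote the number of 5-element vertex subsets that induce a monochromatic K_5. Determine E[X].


Let X = Σ_S X_S over the C(6, 5) = 6 subsets S of size 5, where X_S = 1 if the K_5 on S is monochromatic.
For a fixed S, the K_5 on S has C(5, 2) = 10 edges. P[all 10 edges red] = (1/2)^10, and likewise for blue, so P[monochromatic] = 2·(1/2)^10 = 2^{1 − 10} = 1/512.
By linearity of expectation: E[X] = C(6, 5) · 2^{1 − 10} = 6 · 1/512 = 3/256.
Numerically: E[X] ≈ 0.011719.

E[X] = C(6,5)·2^(1−C(5,2)) = 3/256 ≈ 0.011719.


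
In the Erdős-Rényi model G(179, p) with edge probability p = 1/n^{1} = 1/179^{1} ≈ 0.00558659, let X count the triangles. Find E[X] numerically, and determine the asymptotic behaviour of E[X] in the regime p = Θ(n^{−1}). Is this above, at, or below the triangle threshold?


Number of potential triangles: C(179, 3) = 939929.
Each occurs with probability p³ ≈ (0.00558659)³ ≈ 1.74357610e-07.
By linearity: E[X] = C(179, 3)·p³ ≈ 939929 · 1.74357610e-07 ≈ 0.163884.
Here α = 1, so p = 1/n is exactly at the triangle threshold p ~ 1/n. Asymptotically E[X] → c³/6 = 1³/6 = 1/6 ≈ 0.166667, a bounded constant. In this regime the triangle count is asymptotically Poisson(c³/6).

E[X] ≈ 0.163884; in regime p = Θ(1/n^{1}) E[X] stays bounded (at the triangle threshold p ~ 1/n).


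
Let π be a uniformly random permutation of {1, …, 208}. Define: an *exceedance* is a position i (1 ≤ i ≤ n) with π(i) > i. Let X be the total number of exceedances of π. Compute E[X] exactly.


Write X = Σ_{i=1}^{208} X_i, where X_i = 1_{π(i) > i}.
For each fixed i, π(i) is uniform over {1, …, 208} (marginal of a uniform permutation), so P[π(i) > i] = (n − i)/n. Summing: Σ_{i=1}^{208} (n − i)/n = (0 + 1 + … + 207)/208 = 208(208 − 1)/(2·208) = (208 − 1)/2.
Hence E[X] = Σ_{i=1}^{208} (208 − i)/208 = 207/2 ≈ 103.500.

E[X] = 207/2 = 103.500.


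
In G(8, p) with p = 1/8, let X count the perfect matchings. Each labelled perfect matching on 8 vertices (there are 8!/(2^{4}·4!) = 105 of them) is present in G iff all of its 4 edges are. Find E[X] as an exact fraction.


K_8 has 8!/(2^{4}·4!) = 105 labelled perfect matchings.
For each such perfect matching H, let X_H = 1 if all 4 edges of H are present in G. Then P[X_H = 1] = p^{4} = (1/8)^{4} = 1/4096.
Summing the indicators: E[X] = Σ_H E[X_H] = 105 · p^{4} = 105 · 1/4096 = 105/4096.
Numerically: E[X] ≈ 0.02563.

E[X] = 105 · (1/8)^{4} = 105/4096 ≈ 0.02563.


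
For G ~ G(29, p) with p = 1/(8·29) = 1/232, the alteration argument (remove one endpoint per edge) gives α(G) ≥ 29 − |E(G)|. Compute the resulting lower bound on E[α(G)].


E[|E(G)|] = C(29, 2)·p = 406 · (1/232) = 7/4.
E[α(G)] ≥ n − E[|E(G)|] = 29 − 7/4 = 109/4.
Numerically: ≈ 27.250.
(This is only a lower bound; the true E[α(G)] may be larger.)

E[α(G)] ≥ 109/4 ≈ 27.250.


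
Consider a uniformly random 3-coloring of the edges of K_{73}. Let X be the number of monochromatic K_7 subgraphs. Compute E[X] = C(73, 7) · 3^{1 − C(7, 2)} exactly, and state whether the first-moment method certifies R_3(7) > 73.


E[X] = C(73, 7) · 3^{1 − 21} = 1629348612 · 3^{−20} = 1629348612/3486784401.
As a reduced fraction: E[X] = 543116204/1162261467 ≈ 0.46729.
Is E[X] < 1? YES.
Since E[X] < 1, there exists a 3-coloring of K_{73} with no monochromatic K_7; hence R_3(7) > 73.

E[X] = 543116204/1162261467 ≈ 0.46729; E[X] < 1, so R_3(7) > 73.


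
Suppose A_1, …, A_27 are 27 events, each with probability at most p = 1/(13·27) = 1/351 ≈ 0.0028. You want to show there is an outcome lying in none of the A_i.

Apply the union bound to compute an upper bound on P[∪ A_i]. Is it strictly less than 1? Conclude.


Union bound: P[∪_{i=1}^{27} A_i] ≤ Σ_i P[A_i] ≤ 27·p = 27·(1/351) = 1/13.
Numerically: 1/13 ≈ 0.0769.
Is 1/13 < 1? YES.
Since P[∪ A_i] ≤ 1/13 < 1, the complement has P[∩ A_i^c] ≥ 1 − 1/13 = 12/13 > 0, so some outcome avoids every A_i.

27·p = 1/13 ≈ 0.0769; existence CERTIFIED by the union bound.


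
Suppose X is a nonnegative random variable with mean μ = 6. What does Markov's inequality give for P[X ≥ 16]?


μ = E[X] = 6, a = 16.
Markov: P[X ≥ 16] ≤ μ/a = (6)/16 = 3/8.
Numerically: ≈ 0.375000.
(Since a = 16 > μ = 6.000000, the bound 3/8 is < 1 and informative.)

P[X ≥ 16] ≤ 3/8 ≈ 0.375000.


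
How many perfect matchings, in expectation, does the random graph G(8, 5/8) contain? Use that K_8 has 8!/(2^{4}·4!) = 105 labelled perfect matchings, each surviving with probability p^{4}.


K_8 has 8!/(2^{4}·4!) = 105 labelled perfect matchings.
For each such perfect matching H, let X_H = 1 if all 4 edges of H are present in G. Then P[X_H = 1] = p^{4} = (5/8)^{4} = 625/4096.
Summing the indicators: E[X] = Σ_H E[X_H] = 105 · p^{4} = 105 · 625/4096 = 65625/4096.
Numerically: E[X] ≈ 16.

E[X] = 105 · (5/8)^{4} = 65625/4096 ≈ 16.


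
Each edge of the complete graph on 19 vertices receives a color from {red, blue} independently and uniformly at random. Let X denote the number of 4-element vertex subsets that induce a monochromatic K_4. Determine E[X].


Let X = Σ_S X_S over the C(19, 4) = 3876 subsets S of size 4, where X_S = 1 if the K_4 on S is monochromatic.
For a fixed S, the K_4 on S has C(4, 2) = 6 edges. P[all 6 edges red] = (1/2)^6, and likewise for blue, so P[monochromatic] = 2·(1/2)^6 = 2^{1 − 6} = 1/32.
By linearity: E[X] = C(19, 4) · 2^{1 − 6} = 3876 · 1/32 = 969/8.
Numerically: E[X] ≈ 121.125000.

E[X] = C(19,4)·2^(1−C(4,2)) = 969/8 ≈ 121.125000.


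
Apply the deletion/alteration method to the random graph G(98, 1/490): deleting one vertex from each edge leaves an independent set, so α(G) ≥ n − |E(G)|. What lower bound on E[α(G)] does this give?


E[|E(G)|] = C(98, 2)·p = 4753 · (1/490) = 97/10.
E[α(G)] ≥ n − E[|E(G)|] = 98 − 97/10 = 883/10.
Numerically: ≈ 88.30000.
(This is only a lower bound; the true E[α(G)] may be larger.)

E[α(G)] ≥ 883/10 ≈ 88.30000.


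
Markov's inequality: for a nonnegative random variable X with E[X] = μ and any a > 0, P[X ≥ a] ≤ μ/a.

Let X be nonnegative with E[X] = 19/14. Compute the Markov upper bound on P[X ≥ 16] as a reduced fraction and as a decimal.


μ = E[X] = 19/14, a = 16.
Markov: P[X ≥ 16] ≤ μ/a = (19/14)/16 = 19/224.
Numerically: ≈ 0.0848.
(Since a = 16 > μ = 1.3571, the bound 19/224 is < 1 and informative.)

P[X ≥ 16] ≤ 19/224 ≈ 0.0848.


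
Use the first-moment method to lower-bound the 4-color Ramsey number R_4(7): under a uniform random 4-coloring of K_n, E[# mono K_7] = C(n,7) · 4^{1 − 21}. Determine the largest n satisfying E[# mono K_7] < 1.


We need C(n, 7) · 4^{1 − 21} < 1, i.e. C(n, 7) < 4^{21 − 1} = 1099511627776.
Check values of n near the boundary:
  n = 178: C(178, 7) = 996867063280; 996867063280 < 1099511627776? YES
  n = 179: C(179, 7) = 1037437234460; 1037437234460 < 1099511627776? YES
  n = 180: C(180, 7) = 1079414463600; 1079414463600 < 1099511627776? YES
  n = 181: C(181, 7) = 1122839183400; 1122839183400 < 1099511627776? NO
The largest n with C(n, 7) < 1099511627776 is n = 180 (where E[X] = 67463403975/68719476736 ≈ 0.98172). Hence R_4(7) > 180, i.e. R_4(7) ≥ 181.

Largest n = 180; hence R_4(7) > 180.


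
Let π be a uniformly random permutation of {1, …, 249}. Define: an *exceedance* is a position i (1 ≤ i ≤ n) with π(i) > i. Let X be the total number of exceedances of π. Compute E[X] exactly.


Write X = Σ_{i=1}^{249} X_i, where X_i = 1_{π(i) > i}.
For each fixed i, π(i) is uniform over {1, …, 249} (marginal of a uniform permutation), so P[π(i) > i] = (n − i)/n. Summing: Σ_{i=1}^{249} (n − i)/n = (0 + 1 + … + 248)/249 = 249(249 − 1)/(2·249) = (249 − 1)/2.
Hence E[X] = Σ_{i=1}^{249} (249 − i)/249 = 124 ≈ 124.0000.

E[X] = 124 = 124.0000.


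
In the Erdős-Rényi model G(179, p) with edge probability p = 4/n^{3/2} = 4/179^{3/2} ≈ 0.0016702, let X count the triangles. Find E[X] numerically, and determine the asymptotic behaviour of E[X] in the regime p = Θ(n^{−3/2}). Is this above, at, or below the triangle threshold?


Number of potential triangles: C(179, 3) = 939929.
Each occurs with probability p³ ≈ (0.0016702)³ ≈ 4.6595217e-09.
By linearity: E[X] = C(179, 3)·p³ ≈ 939929 · 4.6595217e-09 ≈ 0.00438.
Since α = 3/2 > 1, p = c/n^{3/2} = o(1/n) is below the triangle threshold p ~ 1/n. Asymptotically E[X] ~ (c³/6)·n^{3(1−α)} = (4³/6)·n^{-1.5} → 0, so by Markov's inequality G has no triangles w.h.p.

E[X] ≈ 0.00438; in regime p = Θ(1/n^{3/2}) E[X] tends to 0 (below the triangle threshold p ~ 1/n).


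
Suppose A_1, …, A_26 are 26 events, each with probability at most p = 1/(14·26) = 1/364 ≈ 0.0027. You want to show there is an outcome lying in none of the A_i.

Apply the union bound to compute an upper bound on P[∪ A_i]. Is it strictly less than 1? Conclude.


Union bound: P[∪_{i=1}^{26} A_i] ≤ Σ_i P[A_i] ≤ 26·p = 26·(1/364) = 1/14.
Numerically: 1/14 ≈ 0.0714.
Is 1/14 < 1? YES.
Since P[∪ A_i] ≤ 1/14 < 1, the complement has P[∩ A_i^c] ≥ 1 − 1/14 = 13/14 > 0, so some outcome avoids every A_i.

26·p = 1/14 ≈ 0.0714; existence CERTIFIED by the union bound.


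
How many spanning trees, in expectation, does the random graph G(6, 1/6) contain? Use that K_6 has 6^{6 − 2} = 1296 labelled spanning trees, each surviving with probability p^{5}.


K_6 has 6^{6 − 2} = 1296 labelled spanning trees.
For each such spanning tree H, let X_H = 1 if all 5 edges of H are present in G. Then P[X_H = 1] = p^{5} = (1/6)^{5} = 1/7776.
By linearity: E[X] = Σ_H E[X_H] = 1296 · p^{5} = 1296 · 1/7776 = 1/6.
Numerically: E[X] ≈ 0.166667.

E[X] = 1296 · (1/6)^{5} = 1/6 ≈ 0.166667.


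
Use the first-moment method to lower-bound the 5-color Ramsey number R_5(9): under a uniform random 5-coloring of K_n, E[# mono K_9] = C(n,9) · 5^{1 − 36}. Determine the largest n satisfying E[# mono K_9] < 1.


We need C(n, 9) · 5^{1 − 36} < 1, i.e. C(n, 9) < 5^{36 − 1} = 2910383045673370361328125.
Check values of n near the boundary:
  n = 2170: C(2170, 9) = 2891746779868845075610510; 2891746779868845075610510 < 2910383045673370361328125? YES
  n = 2171: C(2171, 9) = 2903784578674959601827205; 2903784578674959601827205 < 2910383045673370361328125? YES
  n = 2172: C(2172, 9) = 2915866900084148060642020; 2915866900084148060642020 < 2910383045673370361328125? NO
The largest n with C(n, 9) < 2910383045673370361328125 is n = 2171 (where E[X] = 580756915734991920365441/582076609134674072265625 ≈ 0.9977). Hence R_5(9) > 2171, i.e. R_5(9) ≥ 2172.

Largest n = 2171; hence R_5(9) > 2171.


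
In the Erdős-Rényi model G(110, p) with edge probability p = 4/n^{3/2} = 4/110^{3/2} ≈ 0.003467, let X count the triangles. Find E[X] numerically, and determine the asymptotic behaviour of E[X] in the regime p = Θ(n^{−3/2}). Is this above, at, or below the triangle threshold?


Number of potential triangles: C(110, 3) = 215820.
Each occurs with probability p³ ≈ (0.003467)³ ≈ 4.167858e-08.
By linearity: E[X] = C(110, 3)·p³ ≈ 215820 · 4.167858e-08 ≈ 0.0090.
Since α = 3/2 > 1, p = c/n^{3/2} = o(1/n) is below the triangle threshold p ~ 1/n. Asymptotically E[X] ~ (c³/6)·n^{3(1−α)} = (4³/6)·n^{-1.5} → 0, so by Markov's inequality G has no triangles w.h.p.

E[X] ≈ 0.0090; in regime p = Θ(1/n^{3/2}) E[X] tends to 0 (below the triangle threshold p ~ 1/n).


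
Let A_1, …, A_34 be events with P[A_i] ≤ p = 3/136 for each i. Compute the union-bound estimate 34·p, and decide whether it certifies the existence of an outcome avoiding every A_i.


Union bound: P[∪_{i=1}^{34} A_i] ≤ Σ_i P[A_i] ≤ 34·p = 34·(3/136) = 3/4.
Numerically: 3/4 ≈ 0.75000.
Is 3/4 < 1? YES.
Since P[∪ A_i] ≤ 3/4 < 1, the complement has P[∩ A_i^c] ≥ 1 − 3/4 = 1/4 > 0, so some outcome avoids every A_i.

34·p = 3/4 ≈ 0.75000; existence CERTIFIED by the union bound.


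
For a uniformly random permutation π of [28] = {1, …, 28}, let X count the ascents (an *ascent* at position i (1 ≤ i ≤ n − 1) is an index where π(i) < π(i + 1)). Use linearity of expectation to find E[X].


Write X = Σ X_I over i = 1, …, 27, with X_I the indicator of one ascent.
There are 27 indicators.
For each fixed i, the pair (π(i), π(i+1)) is a uniformly random ordered pair of distinct values from {1, …, 28}; by symmetry P[π(i) < π(i+1)] = 1/2.
By linearity: E[X] = 27 · (1/2) = (28 − 1) · (1/2) = 27/2 ≈ 13.500.

E[X] = 27/2 = 13.500.


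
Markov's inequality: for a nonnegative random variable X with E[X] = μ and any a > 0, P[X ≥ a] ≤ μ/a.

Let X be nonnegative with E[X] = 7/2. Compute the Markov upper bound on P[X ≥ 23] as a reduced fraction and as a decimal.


μ = E[X] = 7/2, a = 23.
Markov: P[X ≥ 23] ≤ μ/a = (7/2)/23 = 7/46.
Numerically: ≈ 0.152174.
(Since a = 23 > μ = 3.500000, the bound 7/46 is < 1 and informative.)

P[X ≥ 23] ≤ 7/46 ≈ 0.152174.


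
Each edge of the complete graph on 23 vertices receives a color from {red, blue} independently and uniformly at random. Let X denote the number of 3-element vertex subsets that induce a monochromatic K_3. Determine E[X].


Let X = Σ_S X_S over the C(23, 3) = 1771 subsets S of size 3, where X_S = 1 if the K_3 on S is monochromatic.
For a fixed S, the K_3 on S has C(3, 2) = 3 edges. P[all 3 edges red] = (1/2)^3, and likewise for blue, so P[monochromatic] = 2·(1/2)^3 = 2^{1 − 3} = 1/4.
Summing: E[X] = C(23, 3) · 2^{1 − 3} = 1771 · 1/4 = 1771/4.
Numerically: E[X] ≈ 442.750000.

E[X] = C(23,3)·2^(1−C(3,2)) = 1771/4 ≈ 442.750000.


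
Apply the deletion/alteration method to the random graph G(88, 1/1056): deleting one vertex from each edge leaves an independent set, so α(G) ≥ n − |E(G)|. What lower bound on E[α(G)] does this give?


E[|E(G)|] = C(88, 2)·p = 3828 · (1/1056) = 29/8.
E[α(G)] ≥ n − E[|E(G)|] = 88 − 29/8 = 675/8.
Numerically: ≈ 84.375.
(This is only a lower bound; the true E[α(G)] may be larger.)

E[α(G)] ≥ 675/8 ≈ 84.375.


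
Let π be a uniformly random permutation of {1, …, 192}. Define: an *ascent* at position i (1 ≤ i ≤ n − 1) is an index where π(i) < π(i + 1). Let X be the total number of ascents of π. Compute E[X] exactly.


Write X = Σ X_I over i = 1, …, 191, with X_I the indicator of one ascent.
There are 191 indicators.
For each fixed i, the pair (π(i), π(i+1)) is a uniformly random ordered pair of distinct values from {1, …, 192}; by symmetry P[π(i) < π(i+1)] = 1/2.
By linearity: E[X] = 191 · (1/2) = (192 − 1) · (1/2) = 191/2 ≈ 95.50000.

E[X] = 191/2 = 95.50000.


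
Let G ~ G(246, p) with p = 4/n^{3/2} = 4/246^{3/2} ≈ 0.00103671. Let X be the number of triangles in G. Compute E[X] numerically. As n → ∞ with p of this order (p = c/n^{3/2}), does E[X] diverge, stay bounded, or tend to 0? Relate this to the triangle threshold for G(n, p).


Number of potential triangles: C(246, 3) = 2450980.
Each occurs with probability p³ ≈ (0.00103671)³ ≈ 1.11422267e-09.
By linearity: E[X] = C(246, 3)·p³ ≈ 2450980 · 1.11422267e-09 ≈ 0.002731.
Since α = 3/2 > 1, p = c/n^{3/2} = o(1/n) is below the triangle threshold p ~ 1/n. Asymptotically E[X] ~ (c³/6)·n^{3(1−α)} = (4³/6)·n^{-1.5} → 0, so by Markov's inequality G has no triangles w.h.p.

E[X] ≈ 0.002731; in regime p = Θ(1/n^{3/2}) E[X] tends to 0 (below the triangle threshold p ~ 1/n).


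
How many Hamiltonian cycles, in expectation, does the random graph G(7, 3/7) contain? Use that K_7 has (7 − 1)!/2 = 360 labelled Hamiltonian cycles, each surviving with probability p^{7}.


K_7 has (7 − 1)!/2 = 360 labelled Hamiltonian cycles.
For each such Hamiltonian cycle H, let X_H = 1 if all 7 edges of H are present in G. Then P[X_H = 1] = p^{7} = (3/7)^{7} = 2187/823543.
By linearity: E[X] = Σ_H E[X_H] = 360 · p^{7} = 360 · 2187/823543 = 787320/823543.
Numerically: E[X] ≈ 0.956.

E[X] = 360 · (3/7)^{7} = 787320/823543 ≈ 0.956.


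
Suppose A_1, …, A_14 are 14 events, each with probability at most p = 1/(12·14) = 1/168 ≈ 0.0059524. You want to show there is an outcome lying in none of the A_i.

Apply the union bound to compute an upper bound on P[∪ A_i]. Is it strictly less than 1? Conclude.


Union bound: P[∪_{i=1}^{14} A_i] ≤ Σ_i P[A_i] ≤ 14·p = 14·(1/168) = 1/12.
Numerically: 1/12 ≈ 0.0833333.
Is 1/12 < 1? YES.
Since P[∪ A_i] ≤ 1/12 < 1, the complement has P[∩ A_i^c] ≥ 1 − 1/12 = 11/12 > 0, so some outcome avoids every A_i.

14·p = 1/12 ≈ 0.0833333; existence CERTIFIED by the union bound.


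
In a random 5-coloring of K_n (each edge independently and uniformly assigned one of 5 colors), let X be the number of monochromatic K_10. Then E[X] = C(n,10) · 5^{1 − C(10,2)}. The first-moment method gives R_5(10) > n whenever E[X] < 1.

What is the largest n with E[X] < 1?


We need C(n, 10) · 5^{1 − 45} < 1, i.e. C(n, 10) < 5^{45 − 1} = 5684341886080801486968994140625.
Check values of n near the boundary:
  n = 5388: C(5388, 10) = 5634865093375880654852250419586; 5634865093375880654852250419586 < 5684341886080801486968994140625? YES
  n = 5389: C(5389, 10) = 5645340767466558997768874792926; 5645340767466558997768874792926 < 5684341886080801486968994140625? YES
  n = 5390: C(5390, 10) = 5655833965919099070255434039753; 5655833965919099070255434039753 < 5684341886080801486968994140625? YES
  n = 5391: C(5391, 10) = 5666344714787188828795213697883; 5666344714787188828795213697883 < 5684341886080801486968994140625? YES
  n = 5392: C(5392, 10) = 5676873040158402483252283957448; 5676873040158402483252283957448 < 5684341886080801486968994140625? YES
  n = 5393: C(5393, 10) = 5687418968154238267170642278008; 5687418968154238267170642278008 < 5684341886080801486968994140625? NO
  n = 5394: C(5394, 10) = 5697982524930156243149785372878; 5697982524930156243149785372878 < 5684341886080801486968994140625? NO
  n = 5395: C(5395, 10) = 5708563736675616143322765475706; 5708563736675616143322765475706 < 5684341886080801486968994140625? NO
The largest n with C(n, 10) < 5684341886080801486968994140625 is n = 5392 (where E[X] = 5676873040158402483252283957448/5684341886080801486968994140625 ≈ 0.9986861). Hence R_5(10) > 5392, i.e. R_5(10) ≥ 5393.

Largest n = 5392; hence R_5(10) > 5392.
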